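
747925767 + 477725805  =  1225651572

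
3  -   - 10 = 13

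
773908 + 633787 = 1407695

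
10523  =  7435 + 3088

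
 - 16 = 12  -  28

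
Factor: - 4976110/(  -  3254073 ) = 2^1 * 3^ (-1)*5^1*19^( - 1)*29^1*17159^1 * 57089^(  -  1) 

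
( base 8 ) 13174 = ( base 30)6bq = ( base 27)7O5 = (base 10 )5756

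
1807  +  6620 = 8427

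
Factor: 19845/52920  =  2^( - 3)*3^1 = 3/8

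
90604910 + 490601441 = 581206351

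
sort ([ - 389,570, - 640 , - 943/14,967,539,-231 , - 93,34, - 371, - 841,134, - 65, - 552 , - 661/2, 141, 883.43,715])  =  [ - 841, - 640, - 552,  -  389, - 371, - 661/2 , - 231, - 93, - 943/14,-65 , 34 , 134, 141,  539 , 570, 715, 883.43, 967 ]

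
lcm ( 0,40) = 0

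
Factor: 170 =2^1*5^1*17^1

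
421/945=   421/945 = 0.45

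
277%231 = 46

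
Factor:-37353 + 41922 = 3^1*1523^1  =  4569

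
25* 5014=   125350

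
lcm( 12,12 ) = 12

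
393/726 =131/242  =  0.54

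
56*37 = 2072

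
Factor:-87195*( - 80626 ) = 7030184070 = 2^1*3^1*5^1*7^1* 13^1*443^1*5813^1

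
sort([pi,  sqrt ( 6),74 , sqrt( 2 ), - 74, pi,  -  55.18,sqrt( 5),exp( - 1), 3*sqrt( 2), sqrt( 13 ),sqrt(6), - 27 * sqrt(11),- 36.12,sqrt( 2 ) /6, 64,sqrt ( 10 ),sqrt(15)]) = [-27*sqrt( 11),- 74, - 55.18,  -  36.12,  sqrt( 2 ) /6, exp( - 1 ), sqrt(2),sqrt ( 5 ),  sqrt(6), sqrt( 6), pi, pi,  sqrt(10 ), sqrt( 13 ), sqrt( 15),  3*sqrt(2), 64, 74 ]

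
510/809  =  510/809 = 0.63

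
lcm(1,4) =4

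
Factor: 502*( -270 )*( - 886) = 120088440 = 2^3 * 3^3*5^1 * 251^1 * 443^1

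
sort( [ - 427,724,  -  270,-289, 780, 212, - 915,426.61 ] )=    [ - 915,- 427, - 289, - 270 , 212, 426.61,724, 780]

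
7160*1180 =8448800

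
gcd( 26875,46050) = 25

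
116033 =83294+32739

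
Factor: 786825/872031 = 262275/290677=3^1*5^2*13^1*269^1*290677^(-1)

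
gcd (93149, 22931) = 1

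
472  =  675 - 203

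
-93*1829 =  - 170097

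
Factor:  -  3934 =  - 2^1*7^1 * 281^1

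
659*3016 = 1987544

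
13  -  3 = 10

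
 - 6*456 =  - 2736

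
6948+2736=9684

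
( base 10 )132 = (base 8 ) 204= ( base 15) 8c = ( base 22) 60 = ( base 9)156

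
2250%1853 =397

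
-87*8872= -771864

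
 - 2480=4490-6970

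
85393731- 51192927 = 34200804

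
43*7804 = 335572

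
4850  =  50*97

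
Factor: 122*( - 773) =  - 94306 = -  2^1*61^1*773^1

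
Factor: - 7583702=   -  2^1*7^1*  541693^1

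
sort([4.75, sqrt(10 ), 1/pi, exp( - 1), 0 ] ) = [0 , 1/pi, exp(-1 ), sqrt ( 10),  4.75 ]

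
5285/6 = 5285/6 = 880.83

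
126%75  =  51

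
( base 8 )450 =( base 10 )296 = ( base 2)100101000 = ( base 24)c8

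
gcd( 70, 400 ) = 10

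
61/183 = 1/3= 0.33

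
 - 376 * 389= - 146264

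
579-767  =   - 188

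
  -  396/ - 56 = 99/14  =  7.07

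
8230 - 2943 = 5287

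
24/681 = 8/227 = 0.04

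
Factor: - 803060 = -2^2*5^1 * 40153^1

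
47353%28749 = 18604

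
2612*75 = 195900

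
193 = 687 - 494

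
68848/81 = 68848/81= 849.98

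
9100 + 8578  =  17678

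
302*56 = 16912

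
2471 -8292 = -5821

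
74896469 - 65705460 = 9191009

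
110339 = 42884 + 67455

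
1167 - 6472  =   - 5305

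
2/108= 1/54=0.02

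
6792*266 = 1806672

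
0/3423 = 0 = 0.00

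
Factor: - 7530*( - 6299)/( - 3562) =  - 3^1*5^1*13^ ( - 1)  *  137^( - 1 )*251^1 * 6299^1 = -  23715735/1781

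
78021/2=78021/2 = 39010.50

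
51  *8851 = 451401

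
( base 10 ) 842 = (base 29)101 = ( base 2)1101001010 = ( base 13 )4CA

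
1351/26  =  51+25/26 = 51.96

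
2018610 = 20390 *99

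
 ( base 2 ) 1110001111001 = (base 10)7289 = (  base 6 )53425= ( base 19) 113C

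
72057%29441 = 13175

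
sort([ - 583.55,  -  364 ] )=[  -  583.55, - 364 ] 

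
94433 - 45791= 48642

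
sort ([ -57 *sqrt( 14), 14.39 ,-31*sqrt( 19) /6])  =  [ - 57*sqrt (14 ), - 31*sqrt(19 )/6, 14.39 ] 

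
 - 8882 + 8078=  - 804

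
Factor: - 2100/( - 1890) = 2^1*3^( - 2)*5^1 = 10/9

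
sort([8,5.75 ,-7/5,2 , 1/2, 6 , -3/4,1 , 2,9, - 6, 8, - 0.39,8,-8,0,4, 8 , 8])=[ - 8, -6,  -  7/5, - 3/4, - 0.39,0,  1/2,  1,2,  2 , 4, 5.75, 6 , 8, 8,8 , 8 , 8,9 ]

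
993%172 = 133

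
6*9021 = 54126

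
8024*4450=35706800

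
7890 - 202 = 7688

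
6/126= 1/21= 0.05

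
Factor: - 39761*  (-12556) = 499239116 = 2^2*43^1*73^1 * 39761^1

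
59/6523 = 59/6523 = 0.01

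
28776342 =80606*357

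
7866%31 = 23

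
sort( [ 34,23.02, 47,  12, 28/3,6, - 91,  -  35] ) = [ - 91, - 35, 6,28/3, 12, 23.02,34, 47]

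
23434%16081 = 7353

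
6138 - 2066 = 4072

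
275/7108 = 275/7108 = 0.04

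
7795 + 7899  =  15694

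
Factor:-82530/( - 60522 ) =3^1 *5^1*11^(-1)  =  15/11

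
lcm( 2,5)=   10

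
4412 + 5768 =10180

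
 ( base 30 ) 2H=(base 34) 29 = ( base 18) 45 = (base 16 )4d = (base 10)77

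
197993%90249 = 17495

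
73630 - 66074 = 7556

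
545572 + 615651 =1161223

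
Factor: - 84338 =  - 2^1*42169^1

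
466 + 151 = 617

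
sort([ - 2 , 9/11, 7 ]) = [ - 2, 9/11,7]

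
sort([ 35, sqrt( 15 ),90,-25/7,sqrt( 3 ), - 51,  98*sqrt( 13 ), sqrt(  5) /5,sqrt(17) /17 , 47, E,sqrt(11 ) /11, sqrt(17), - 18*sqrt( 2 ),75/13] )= [ - 51, - 18*sqrt( 2 ), - 25/7, sqrt( 17 ) /17,sqrt(11 )/11,sqrt( 5 )/5,sqrt( 3 ), E,sqrt(15),sqrt( 17), 75/13,35, 47,90, 98*sqrt( 13) ] 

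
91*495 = 45045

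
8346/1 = 8346 =8346.00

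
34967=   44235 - 9268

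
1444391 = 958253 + 486138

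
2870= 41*70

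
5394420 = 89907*60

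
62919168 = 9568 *6576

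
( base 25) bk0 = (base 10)7375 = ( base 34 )6cv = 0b1110011001111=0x1ccf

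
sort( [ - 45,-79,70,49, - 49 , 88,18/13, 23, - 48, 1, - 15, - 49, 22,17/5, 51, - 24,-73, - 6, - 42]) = [ - 79, - 73, - 49, - 49, - 48, - 45, - 42,- 24 ,- 15, - 6, 1,18/13,17/5 , 22 , 23,49, 51,70, 88]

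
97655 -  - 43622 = 141277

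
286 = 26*11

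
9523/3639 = 2+2245/3639= 2.62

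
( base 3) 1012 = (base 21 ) 1B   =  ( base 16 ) 20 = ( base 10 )32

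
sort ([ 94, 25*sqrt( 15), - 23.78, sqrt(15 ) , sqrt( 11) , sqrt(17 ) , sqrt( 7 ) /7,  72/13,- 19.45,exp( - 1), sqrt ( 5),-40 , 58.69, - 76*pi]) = [ - 76*pi , -40, - 23.78, - 19.45, exp( - 1 ),  sqrt(7 ) /7, sqrt(5 ), sqrt(11 ) , sqrt(15), sqrt ( 17) , 72/13,58.69,94,25*sqrt(15)]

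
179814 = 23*7818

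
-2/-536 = 1/268 = 0.00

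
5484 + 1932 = 7416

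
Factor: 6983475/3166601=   3^1 *5^2*163^ ( - 1 )*19427^ ( - 1)*93113^1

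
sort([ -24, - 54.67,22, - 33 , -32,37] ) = [ - 54.67, - 33, - 32, - 24  ,  22 , 37] 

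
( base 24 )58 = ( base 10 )128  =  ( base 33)3t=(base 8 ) 200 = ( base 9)152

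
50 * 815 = 40750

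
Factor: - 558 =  - 2^1*3^2  *  31^1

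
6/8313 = 2/2771 = 0.00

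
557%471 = 86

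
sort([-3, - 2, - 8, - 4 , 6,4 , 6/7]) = [ - 8, - 4, - 3, - 2, 6/7 , 4 , 6 ] 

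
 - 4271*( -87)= 371577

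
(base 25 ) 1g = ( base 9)45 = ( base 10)41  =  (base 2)101001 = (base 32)19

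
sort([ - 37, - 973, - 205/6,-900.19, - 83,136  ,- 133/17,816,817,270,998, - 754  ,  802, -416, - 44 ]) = [ -973, - 900.19, - 754, - 416, - 83, - 44, -37, - 205/6, - 133/17,136, 270,802, 816  ,  817,998 ]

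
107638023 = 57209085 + 50428938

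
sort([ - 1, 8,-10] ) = [  -  10, - 1, 8 ]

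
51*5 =255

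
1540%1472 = 68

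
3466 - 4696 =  - 1230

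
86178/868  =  43089/434   =  99.28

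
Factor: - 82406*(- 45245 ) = 2^1*5^1*9049^1*41203^1 =3728459470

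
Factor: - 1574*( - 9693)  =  2^1*3^3*359^1*787^1=15256782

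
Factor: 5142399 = 3^1*1714133^1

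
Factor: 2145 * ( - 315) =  - 675675 = - 3^3*5^2*7^1 * 11^1*13^1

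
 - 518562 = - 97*5346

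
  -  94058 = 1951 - 96009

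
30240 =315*96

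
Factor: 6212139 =3^1*23^1*90031^1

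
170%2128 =170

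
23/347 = 23/347 = 0.07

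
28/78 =14/39  =  0.36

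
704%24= 8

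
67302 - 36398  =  30904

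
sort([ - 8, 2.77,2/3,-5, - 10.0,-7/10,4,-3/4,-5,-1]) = [ - 10.0, - 8, - 5, - 5, -1, - 3/4,-7/10 , 2/3 , 2.77 , 4]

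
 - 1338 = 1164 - 2502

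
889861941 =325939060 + 563922881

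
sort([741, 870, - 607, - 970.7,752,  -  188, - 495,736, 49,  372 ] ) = [ - 970.7,-607,- 495, - 188,49,  372,  736, 741,752,870]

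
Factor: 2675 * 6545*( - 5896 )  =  -2^3*5^3*7^1 * 11^2*17^1 *67^1*107^1=- 103226431000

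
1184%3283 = 1184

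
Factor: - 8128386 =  - 2^1*3^2*7^1*31^1*2081^1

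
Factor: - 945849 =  - 3^1*103^1*3061^1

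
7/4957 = 7/4957 = 0.00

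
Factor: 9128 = 2^3*7^1 * 163^1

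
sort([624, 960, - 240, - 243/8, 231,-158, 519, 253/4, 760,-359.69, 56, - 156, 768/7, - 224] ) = [-359.69, - 240,-224, - 158, - 156,-243/8 , 56,253/4, 768/7, 231,519,624,760, 960]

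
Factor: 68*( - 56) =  - 2^5 * 7^1*17^1 = - 3808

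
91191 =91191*1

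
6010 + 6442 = 12452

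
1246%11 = 3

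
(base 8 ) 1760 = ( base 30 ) 13I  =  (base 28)180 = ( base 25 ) 1F8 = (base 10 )1008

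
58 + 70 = 128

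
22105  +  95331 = 117436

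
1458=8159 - 6701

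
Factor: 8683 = 19^1 * 457^1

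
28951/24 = 28951/24 = 1206.29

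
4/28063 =4/28063=0.00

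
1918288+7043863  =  8962151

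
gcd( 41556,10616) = 4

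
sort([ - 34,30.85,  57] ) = [ - 34,30.85 , 57]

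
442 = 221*2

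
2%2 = 0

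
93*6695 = 622635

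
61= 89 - 28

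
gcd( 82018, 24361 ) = 1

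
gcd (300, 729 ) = 3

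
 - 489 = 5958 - 6447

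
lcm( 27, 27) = 27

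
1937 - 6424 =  - 4487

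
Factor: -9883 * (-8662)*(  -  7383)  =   - 2^1*3^1*23^1*61^1*71^1*107^1*9883^1 = -632033129118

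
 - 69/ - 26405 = 69/26405=0.00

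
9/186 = 3/62=0.05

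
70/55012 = 35/27506=0.00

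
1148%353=89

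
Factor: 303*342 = 2^1*3^3*19^1*101^1 =103626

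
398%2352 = 398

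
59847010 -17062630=42784380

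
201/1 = 201 = 201.00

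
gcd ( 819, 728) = 91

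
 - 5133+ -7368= -12501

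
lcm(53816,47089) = 376712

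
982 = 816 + 166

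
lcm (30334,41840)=1213360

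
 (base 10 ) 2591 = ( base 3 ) 10112222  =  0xA1F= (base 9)3488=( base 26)3LH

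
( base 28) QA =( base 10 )738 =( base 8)1342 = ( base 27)109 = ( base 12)516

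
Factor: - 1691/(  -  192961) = 19^1  *  89^1*192961^( - 1)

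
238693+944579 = 1183272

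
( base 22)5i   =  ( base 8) 200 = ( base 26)4o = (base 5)1003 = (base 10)128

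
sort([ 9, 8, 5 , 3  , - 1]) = [-1,3,5 , 8,9] 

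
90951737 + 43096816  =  134048553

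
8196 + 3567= 11763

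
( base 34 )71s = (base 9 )12160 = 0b1111111011010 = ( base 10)8154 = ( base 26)C1G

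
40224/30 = 1340+4/5 = 1340.80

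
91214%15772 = 12354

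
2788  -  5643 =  - 2855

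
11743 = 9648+2095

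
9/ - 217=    - 1 + 208/217 = -0.04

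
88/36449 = 88/36449=0.00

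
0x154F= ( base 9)7431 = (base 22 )b5l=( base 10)5455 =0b1010101001111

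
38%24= 14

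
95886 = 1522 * 63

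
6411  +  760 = 7171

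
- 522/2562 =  - 87/427 = - 0.20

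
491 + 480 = 971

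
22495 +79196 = 101691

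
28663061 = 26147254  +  2515807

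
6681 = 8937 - 2256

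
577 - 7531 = - 6954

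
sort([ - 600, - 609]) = [ - 609, - 600]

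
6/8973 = 2/2991  =  0.00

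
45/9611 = 45/9611  =  0.00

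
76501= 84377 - 7876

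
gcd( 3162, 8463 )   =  93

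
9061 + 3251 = 12312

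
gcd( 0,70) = 70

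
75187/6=75187/6 = 12531.17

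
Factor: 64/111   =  2^6*3^( - 1 )*37^ ( - 1 )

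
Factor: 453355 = 5^1*7^1* 12953^1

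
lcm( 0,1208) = 0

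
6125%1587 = 1364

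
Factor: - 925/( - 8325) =3^(  -  2 )=1/9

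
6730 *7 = 47110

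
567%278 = 11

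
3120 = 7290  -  4170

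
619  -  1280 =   -  661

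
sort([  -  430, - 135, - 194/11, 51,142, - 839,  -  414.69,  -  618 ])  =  [ - 839, - 618, - 430,-414.69, - 135, - 194/11, 51,  142] 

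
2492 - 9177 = - 6685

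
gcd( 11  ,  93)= 1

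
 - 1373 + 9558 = 8185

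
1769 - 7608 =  - 5839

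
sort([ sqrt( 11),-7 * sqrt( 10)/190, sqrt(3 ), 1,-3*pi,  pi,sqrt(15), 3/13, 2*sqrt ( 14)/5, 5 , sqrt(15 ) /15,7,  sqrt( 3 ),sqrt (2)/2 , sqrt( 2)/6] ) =[ - 3 * pi, - 7*sqrt( 10 ) /190,  3/13, sqrt( 2)/6, sqrt( 15) /15, sqrt( 2 ) /2 , 1, 2* sqrt ( 14 )/5, sqrt( 3), sqrt(3), pi, sqrt( 11),sqrt(15 ), 5 , 7 ] 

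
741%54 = 39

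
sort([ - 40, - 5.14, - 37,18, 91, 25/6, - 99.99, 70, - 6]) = [-99.99, - 40, - 37 , - 6, -5.14, 25/6,18,70,91 ] 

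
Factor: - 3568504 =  - 2^3*17^1*19^1* 1381^1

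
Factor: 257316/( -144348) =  - 41/23  =  -  23^( - 1)* 41^1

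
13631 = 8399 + 5232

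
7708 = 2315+5393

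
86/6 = 14 + 1/3 = 14.33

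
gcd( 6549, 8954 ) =37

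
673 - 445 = 228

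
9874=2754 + 7120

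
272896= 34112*8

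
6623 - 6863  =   - 240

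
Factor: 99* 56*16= 88704 = 2^7 * 3^2 *7^1*11^1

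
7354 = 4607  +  2747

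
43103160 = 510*84516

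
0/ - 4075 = 0/1 = - 0.00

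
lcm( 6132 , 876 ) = 6132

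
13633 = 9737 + 3896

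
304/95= 16/5 = 3.20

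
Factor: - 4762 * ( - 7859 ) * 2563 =95919142154  =  2^1*11^1*29^1 * 233^1 * 271^1*2381^1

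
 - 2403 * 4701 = - 11296503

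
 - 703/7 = -703/7 = - 100.43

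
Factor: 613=613^1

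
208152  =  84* 2478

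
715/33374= 65/3034  =  0.02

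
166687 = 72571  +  94116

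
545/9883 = 545/9883 = 0.06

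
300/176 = 75/44 = 1.70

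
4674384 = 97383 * 48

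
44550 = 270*165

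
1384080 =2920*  474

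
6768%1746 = 1530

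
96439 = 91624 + 4815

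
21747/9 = 7249/3 =2416.33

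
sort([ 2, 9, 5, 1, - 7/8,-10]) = [ - 10, - 7/8, 1, 2,5 , 9]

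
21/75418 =3/10774 = 0.00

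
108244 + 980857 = 1089101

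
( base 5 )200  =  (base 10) 50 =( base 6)122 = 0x32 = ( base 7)101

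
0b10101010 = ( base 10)170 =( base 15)B5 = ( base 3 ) 20022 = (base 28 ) 62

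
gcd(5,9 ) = 1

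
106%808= 106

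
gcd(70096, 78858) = 8762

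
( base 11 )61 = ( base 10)67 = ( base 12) 57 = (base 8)103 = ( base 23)2l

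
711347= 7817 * 91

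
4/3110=2/1555 = 0.00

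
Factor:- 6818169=-3^1*19^1*119617^1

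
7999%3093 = 1813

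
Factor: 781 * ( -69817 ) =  - 11^3*71^1*577^1  =  - 54527077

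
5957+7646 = 13603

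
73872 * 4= 295488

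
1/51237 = 1/51237 = 0.00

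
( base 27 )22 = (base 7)110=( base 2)111000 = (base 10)56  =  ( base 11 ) 51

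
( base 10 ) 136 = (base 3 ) 12001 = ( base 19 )73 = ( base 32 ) 48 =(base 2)10001000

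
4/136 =1/34 = 0.03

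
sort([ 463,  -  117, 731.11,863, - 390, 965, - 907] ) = [ - 907,  -  390, - 117,463,731.11, 863,  965]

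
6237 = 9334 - 3097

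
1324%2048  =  1324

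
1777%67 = 35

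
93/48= 1+15/16 = 1.94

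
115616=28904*4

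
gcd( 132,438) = 6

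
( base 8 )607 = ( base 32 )c7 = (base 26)F1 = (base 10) 391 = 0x187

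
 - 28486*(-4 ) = 113944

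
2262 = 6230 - 3968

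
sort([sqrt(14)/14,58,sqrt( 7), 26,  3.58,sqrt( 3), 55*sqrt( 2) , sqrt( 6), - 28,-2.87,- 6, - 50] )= [ - 50,- 28,-6, - 2.87 , sqrt( 14) /14, sqrt(3), sqrt( 6),sqrt(7 ), 3.58,26, 58,55*sqrt( 2)]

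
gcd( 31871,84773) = 1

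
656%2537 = 656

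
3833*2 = 7666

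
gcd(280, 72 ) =8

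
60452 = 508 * 119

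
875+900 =1775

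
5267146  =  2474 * 2129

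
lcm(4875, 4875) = 4875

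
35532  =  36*987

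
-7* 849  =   - 5943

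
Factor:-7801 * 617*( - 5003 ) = 29^1*269^1*617^1*5003^1 =24080524651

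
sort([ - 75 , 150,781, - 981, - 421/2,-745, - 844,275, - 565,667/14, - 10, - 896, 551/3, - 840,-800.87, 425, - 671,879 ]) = [  -  981 , - 896, - 844,-840, - 800.87,  -  745, - 671, - 565, - 421/2,- 75, - 10,667/14,150 , 551/3, 275,425, 781 , 879]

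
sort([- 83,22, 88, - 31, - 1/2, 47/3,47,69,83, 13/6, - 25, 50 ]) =[ - 83, - 31, - 25, - 1/2 , 13/6,47/3,  22 , 47, 50,69,83,88 ]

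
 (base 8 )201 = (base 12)A9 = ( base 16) 81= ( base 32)41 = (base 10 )129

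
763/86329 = 763/86329 = 0.01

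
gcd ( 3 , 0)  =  3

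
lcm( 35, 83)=2905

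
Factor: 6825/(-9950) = -273/398 = -  2^( - 1)*3^1*7^1*13^1*199^(-1)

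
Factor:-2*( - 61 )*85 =2^1*5^1*17^1*61^1  =  10370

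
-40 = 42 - 82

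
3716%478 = 370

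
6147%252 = 99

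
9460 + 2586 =12046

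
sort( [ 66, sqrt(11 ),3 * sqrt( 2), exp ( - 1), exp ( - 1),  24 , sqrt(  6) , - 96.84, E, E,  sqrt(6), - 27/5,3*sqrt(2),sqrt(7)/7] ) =[ - 96.84, - 27/5,exp( - 1),exp( - 1),sqrt(7 ) /7,  sqrt(6), sqrt(6),E, E,sqrt(11),  3*sqrt(2),3*sqrt( 2 ), 24, 66 ]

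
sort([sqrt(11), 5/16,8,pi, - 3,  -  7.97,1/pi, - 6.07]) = [ -7.97, - 6.07, - 3,  5/16,1/pi,pi,sqrt( 11 ),8 ]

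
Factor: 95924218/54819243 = 2^1*3^( - 2 )*13^1*311^1*11863^1*6091027^(  -  1) 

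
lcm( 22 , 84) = 924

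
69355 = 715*97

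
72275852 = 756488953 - 684213101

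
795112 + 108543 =903655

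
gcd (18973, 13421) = 1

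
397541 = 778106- 380565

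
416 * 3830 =1593280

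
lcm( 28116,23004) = 253044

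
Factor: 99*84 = 2^2*3^3*7^1*11^1 = 8316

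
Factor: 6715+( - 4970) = 1745 = 5^1*349^1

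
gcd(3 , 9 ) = 3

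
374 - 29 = 345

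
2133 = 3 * 711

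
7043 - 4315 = 2728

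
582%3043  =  582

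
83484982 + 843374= 84328356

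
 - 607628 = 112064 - 719692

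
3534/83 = 42  +  48/83 = 42.58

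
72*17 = 1224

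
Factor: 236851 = 433^1*547^1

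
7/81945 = 7/81945=0.00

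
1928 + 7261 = 9189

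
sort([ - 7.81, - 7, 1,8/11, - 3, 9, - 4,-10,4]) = [ - 10, - 7.81, - 7, - 4, - 3, 8/11, 1  ,  4, 9 ] 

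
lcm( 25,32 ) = 800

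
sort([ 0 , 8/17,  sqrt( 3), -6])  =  [ - 6,0,8/17,sqrt (3) ]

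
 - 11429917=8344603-19774520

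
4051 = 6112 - 2061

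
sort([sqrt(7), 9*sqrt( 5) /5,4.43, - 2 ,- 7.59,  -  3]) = [ - 7.59, - 3,-2 , sqrt( 7) , 9*sqrt( 5 )/5, 4.43] 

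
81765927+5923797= 87689724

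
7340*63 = 462420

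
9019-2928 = 6091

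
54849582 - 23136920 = 31712662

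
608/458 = 1+75/229=1.33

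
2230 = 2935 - 705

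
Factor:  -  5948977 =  -41^1*373^1*389^1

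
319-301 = 18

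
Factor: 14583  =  3^1 * 4861^1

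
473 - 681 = -208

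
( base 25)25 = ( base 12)47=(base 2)110111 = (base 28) 1r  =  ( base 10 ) 55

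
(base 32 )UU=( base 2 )1111011110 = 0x3DE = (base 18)310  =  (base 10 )990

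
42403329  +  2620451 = 45023780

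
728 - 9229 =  - 8501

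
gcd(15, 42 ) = 3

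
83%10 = 3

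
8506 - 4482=4024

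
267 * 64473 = 17214291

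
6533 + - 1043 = 5490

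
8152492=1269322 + 6883170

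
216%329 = 216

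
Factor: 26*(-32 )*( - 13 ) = 2^6 * 13^2 = 10816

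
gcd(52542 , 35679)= 21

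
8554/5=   8554/5 = 1710.80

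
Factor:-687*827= -3^1 * 229^1 * 827^1 = -568149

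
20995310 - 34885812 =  - 13890502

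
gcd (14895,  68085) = 45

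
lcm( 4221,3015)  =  21105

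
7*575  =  4025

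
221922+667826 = 889748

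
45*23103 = 1039635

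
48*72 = 3456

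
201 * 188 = 37788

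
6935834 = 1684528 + 5251306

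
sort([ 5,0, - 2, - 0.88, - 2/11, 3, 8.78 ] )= [ - 2, - 0.88, - 2/11,  0, 3,  5,  8.78 ] 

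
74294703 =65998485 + 8296218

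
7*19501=136507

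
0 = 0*( -479) 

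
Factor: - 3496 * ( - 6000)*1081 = 22675056000 = 2^7*3^1*5^3 * 19^1 * 23^2*47^1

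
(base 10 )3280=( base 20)840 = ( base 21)794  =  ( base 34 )2sg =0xCD0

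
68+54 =122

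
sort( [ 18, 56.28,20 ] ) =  [18, 20,56.28 ] 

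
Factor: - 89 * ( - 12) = 2^2*3^1*89^1 = 1068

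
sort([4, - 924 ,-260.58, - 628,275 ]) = [ - 924, - 628, - 260.58,4 , 275 ] 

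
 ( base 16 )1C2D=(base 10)7213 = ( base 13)338b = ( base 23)dee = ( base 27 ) 9o4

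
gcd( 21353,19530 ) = 1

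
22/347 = 22/347 = 0.06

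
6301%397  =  346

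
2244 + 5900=8144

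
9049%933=652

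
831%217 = 180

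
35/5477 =35/5477 =0.01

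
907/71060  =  907/71060  =  0.01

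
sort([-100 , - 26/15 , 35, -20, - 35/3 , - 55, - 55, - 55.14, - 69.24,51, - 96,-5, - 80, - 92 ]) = [ - 100,  -  96, - 92, - 80,  -  69.24,  -  55.14 , - 55, - 55, - 20, -35/3, - 5, - 26/15,35,51]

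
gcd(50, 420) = 10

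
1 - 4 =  - 3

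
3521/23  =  153 + 2/23 = 153.09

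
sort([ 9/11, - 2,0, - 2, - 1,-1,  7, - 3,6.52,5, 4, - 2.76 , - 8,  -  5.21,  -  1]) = [ - 8, - 5.21 , - 3,-2.76,  -  2,-2, - 1,  -  1,  -  1 , 0, 9/11,4, 5,  6.52,7]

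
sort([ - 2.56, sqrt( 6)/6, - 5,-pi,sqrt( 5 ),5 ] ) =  [-5,-pi,-2.56,  sqrt( 6)/6,sqrt( 5 ), 5 ]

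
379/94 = 379/94 = 4.03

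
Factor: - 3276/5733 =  - 4/7 = - 2^2*7^ ( - 1 ) 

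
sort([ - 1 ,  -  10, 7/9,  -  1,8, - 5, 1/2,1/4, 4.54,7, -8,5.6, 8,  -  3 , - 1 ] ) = [  -  10, - 8, - 5,  -  3, - 1, - 1, - 1 , 1/4,1/2, 7/9,  4.54,  5.6,7, 8,8]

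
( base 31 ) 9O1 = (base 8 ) 22262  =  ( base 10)9394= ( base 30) ad4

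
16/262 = 8/131 = 0.06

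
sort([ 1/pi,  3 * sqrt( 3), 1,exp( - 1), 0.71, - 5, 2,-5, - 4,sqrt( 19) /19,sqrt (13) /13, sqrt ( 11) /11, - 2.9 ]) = [-5, - 5,- 4,-2.9,sqrt(19 ) /19, sqrt(13) /13,sqrt( 11)/11,1/pi, exp( - 1), 0.71, 1, 2 , 3*sqrt( 3 )] 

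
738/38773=738/38773  =  0.02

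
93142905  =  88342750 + 4800155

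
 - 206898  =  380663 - 587561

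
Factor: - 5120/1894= - 2560/947 =- 2^9  *  5^1*947^( - 1)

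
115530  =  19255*6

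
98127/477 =205 + 38/53 = 205.72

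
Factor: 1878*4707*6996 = 2^3*3^4 * 11^1 *53^1 * 313^1*523^1=61842863016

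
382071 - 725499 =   -  343428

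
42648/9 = 14216/3= 4738.67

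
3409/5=3409/5 = 681.80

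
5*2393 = 11965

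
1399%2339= 1399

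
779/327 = 2 + 125/327 = 2.38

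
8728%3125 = 2478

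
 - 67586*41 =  - 2771026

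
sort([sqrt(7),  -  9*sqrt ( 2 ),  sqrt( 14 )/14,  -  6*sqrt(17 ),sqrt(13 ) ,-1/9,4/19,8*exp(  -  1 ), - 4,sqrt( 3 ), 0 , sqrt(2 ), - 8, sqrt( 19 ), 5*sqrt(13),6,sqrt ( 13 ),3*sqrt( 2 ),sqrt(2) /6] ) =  [  -  6*sqrt(17),  -  9*sqrt(2 ), -8,  -  4, - 1/9 , 0,4/19,sqrt(2 ) /6, sqrt(14) /14,  sqrt( 2 ) , sqrt ( 3 ),sqrt (7 ), 8*exp( - 1 ),sqrt(13),sqrt( 13), 3 * sqrt( 2 ),sqrt( 19 ), 6 , 5*sqrt(13 )] 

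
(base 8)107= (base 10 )71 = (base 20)3b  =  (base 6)155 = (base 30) 2B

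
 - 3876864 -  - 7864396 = 3987532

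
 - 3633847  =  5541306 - 9175153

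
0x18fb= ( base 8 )14373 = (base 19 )HDB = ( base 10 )6395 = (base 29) 7HF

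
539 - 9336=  - 8797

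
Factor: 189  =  3^3*7^1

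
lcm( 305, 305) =305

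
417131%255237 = 161894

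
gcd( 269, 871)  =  1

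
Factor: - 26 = - 2^1 * 13^1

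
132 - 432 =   -  300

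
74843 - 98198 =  - 23355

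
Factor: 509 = 509^1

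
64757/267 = 242 + 143/267 = 242.54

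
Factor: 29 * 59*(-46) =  - 78706 = -2^1 * 23^1*29^1  *  59^1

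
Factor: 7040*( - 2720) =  - 2^12*5^2*11^1*17^1 = -19148800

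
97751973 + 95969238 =193721211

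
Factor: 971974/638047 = 2^1* 31^1*61^1*257^1*638047^(- 1)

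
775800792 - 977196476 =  - 201395684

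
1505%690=125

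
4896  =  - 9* (-544 )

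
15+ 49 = 64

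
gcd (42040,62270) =10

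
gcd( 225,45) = 45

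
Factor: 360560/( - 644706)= - 180280/322353 = - 2^3*3^( - 3)*5^1 * 4507^1*11939^(  -  1)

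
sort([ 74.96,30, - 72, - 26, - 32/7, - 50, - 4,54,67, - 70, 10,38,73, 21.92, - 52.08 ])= [ -72, - 70, -52.08,-50, - 26,  -  32/7, - 4, 10,21.92,  30 , 38, 54,67,73, 74.96 ] 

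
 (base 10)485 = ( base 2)111100101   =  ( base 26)ih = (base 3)122222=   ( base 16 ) 1e5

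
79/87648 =79/87648  =  0.00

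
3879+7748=11627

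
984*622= 612048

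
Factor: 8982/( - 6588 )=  - 499/366 = -2^ ( - 1)*3^( - 1) * 61^ ( -1)*499^1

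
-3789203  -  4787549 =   -  8576752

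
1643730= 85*19338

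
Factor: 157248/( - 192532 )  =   - 2^4 * 3^3*7^1 *13^1 * 127^ ( - 1)*  379^ ( - 1) =- 39312/48133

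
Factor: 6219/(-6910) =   -  2^(-1)*3^2 * 5^( - 1) = -9/10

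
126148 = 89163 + 36985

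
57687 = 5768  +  51919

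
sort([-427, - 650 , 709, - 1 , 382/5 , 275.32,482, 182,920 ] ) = [ - 650 , - 427, - 1 , 382/5,  182, 275.32,482, 709,  920 ]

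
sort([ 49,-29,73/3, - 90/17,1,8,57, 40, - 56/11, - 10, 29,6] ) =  [ - 29,  -  10,-90/17,  -  56/11,1, 6, 8,73/3,  29,40,  49,57 ] 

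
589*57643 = 33951727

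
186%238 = 186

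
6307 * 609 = 3840963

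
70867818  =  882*80349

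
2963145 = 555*5339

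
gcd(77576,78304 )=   8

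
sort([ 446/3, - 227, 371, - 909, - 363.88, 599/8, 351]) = [ - 909,  -  363.88,-227 , 599/8,446/3,351, 371]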